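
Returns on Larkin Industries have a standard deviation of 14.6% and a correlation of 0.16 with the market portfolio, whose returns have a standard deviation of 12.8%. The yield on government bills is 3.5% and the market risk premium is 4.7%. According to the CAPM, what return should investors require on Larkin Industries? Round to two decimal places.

β = ρ × σ_i / σ_m = 0.16 × 14.6% / 12.8% = 0.1825
E(R) = 3.5% + 0.1825 × 4.7% = 4.36%

4.36%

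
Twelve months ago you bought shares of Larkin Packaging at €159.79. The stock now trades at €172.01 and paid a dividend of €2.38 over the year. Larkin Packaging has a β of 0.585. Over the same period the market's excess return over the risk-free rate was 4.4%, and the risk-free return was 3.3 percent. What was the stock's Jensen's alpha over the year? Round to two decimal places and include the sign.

Realised HPR = (P1 + D1 − P0) / P0 = (172.01 + 2.38 − 159.79) / 159.79 = 14.60 / 159.79 = 9.1370%
CAPM required = R_f + β·MRP = 3.3% + 0.585 × 4.4% = 5.8740%
α = realised − required = 9.1370% − 5.8740% = +3.26%

+3.26%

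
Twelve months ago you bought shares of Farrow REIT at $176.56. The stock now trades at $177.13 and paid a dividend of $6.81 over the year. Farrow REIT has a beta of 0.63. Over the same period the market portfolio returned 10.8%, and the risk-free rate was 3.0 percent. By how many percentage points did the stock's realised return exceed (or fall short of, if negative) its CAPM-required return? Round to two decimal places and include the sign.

-3.73%

Realised HPR = (P1 + D1 − P0) / P0 = (177.13 + 6.81 − 176.56) / 176.56 = 7.38 / 176.56 = 4.1799%
MRP = 10.8% − 3.0% = 7.80%
CAPM required = R_f + β·MRP = 3.0% + 0.63 × 7.8% = 7.9140%
α = realised − required = 4.1799% − 7.9140% = -3.73%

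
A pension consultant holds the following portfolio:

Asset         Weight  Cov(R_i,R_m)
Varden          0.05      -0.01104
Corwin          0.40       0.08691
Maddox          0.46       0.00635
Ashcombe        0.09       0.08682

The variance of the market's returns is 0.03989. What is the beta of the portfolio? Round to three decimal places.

β_Varden = -0.01104 / 0.03989 = -0.2768
β_Corwin = 0.08691 / 0.03989 = 2.1787
β_Maddox = 0.00635 / 0.03989 = 0.1592
β_Ashcombe = 0.08682 / 0.03989 = 2.1765
β_P = Σ w_i β_i = 0.05×-0.2768 + 0.40×2.1787 + 0.46×0.1592 + 0.09×2.1765 = 1.1268

1.127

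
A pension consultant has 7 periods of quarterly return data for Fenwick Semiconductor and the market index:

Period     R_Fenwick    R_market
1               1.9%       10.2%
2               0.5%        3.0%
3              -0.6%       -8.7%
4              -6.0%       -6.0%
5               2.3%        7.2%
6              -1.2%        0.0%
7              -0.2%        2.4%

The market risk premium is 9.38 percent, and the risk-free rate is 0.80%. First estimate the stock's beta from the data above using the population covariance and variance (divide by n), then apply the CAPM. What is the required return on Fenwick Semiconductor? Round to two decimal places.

3.62%

Mean R_i = (1.9 + 0.5 − 0.6 − 6.0 + 2.3 − 1.2 − 0.2) / 7 = -0.4714%
Mean R_m = (10.2 + 3.0 − 8.7 − 6.0 + 7.2 + 0.0 + 2.4) / 7 = 1.1571%
Σ(R_i − R̄_i)(R_m − R̄_m) = 81.9986  ⇒  Cov = 81.9986 / 7 = 11.7141
Σ(R_m − R̄_m)² = 272.9571  ⇒  Var(R_m) = 272.9571 / 7 = 38.9939
β = Cov / Var(R_m) = 11.7141 / 38.9939 = 0.3004
E(R) = R_f + β × MRP = 0.80% + 0.3004 × 9.38% = 3.62%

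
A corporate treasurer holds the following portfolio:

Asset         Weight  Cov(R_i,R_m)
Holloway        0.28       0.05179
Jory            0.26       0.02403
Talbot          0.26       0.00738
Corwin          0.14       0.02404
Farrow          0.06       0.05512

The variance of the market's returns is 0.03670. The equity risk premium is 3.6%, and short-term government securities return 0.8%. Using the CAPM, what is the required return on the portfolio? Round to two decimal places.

β_Holloway = 0.05179 / 0.03670 = 1.4112
β_Jory = 0.02403 / 0.03670 = 0.6548
β_Talbot = 0.00738 / 0.03670 = 0.2011
β_Corwin = 0.02404 / 0.03670 = 0.6550
β_Farrow = 0.05512 / 0.03670 = 1.5019
β_P = Σ w_i β_i = 0.28×1.4112 + 0.26×0.6548 + 0.26×0.2011 + 0.14×0.6550 + 0.06×1.5019 = 0.7995
E(R_P) = R_f + β_P × MRP = 0.8% + 0.7995 × 3.6% = 3.68%

3.68%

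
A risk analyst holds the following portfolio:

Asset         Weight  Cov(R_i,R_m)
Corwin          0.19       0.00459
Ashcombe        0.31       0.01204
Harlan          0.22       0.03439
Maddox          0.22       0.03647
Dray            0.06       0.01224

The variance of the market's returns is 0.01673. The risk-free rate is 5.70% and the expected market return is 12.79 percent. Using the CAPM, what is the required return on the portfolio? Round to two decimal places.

β_Corwin = 0.00459 / 0.01673 = 0.2744
β_Ashcombe = 0.01204 / 0.01673 = 0.7197
β_Harlan = 0.03439 / 0.01673 = 2.0556
β_Maddox = 0.03647 / 0.01673 = 2.1799
β_Dray = 0.01224 / 0.01673 = 0.7316
β_P = Σ w_i β_i = 0.19×0.2744 + 0.31×0.7197 + 0.22×2.0556 + 0.22×2.1799 + 0.06×0.7316 = 1.2509
MRP = 12.79% − 5.70% = 7.09%
E(R_P) = R_f + β_P × MRP = 5.70% + 1.2509 × 7.09% = 14.57%

14.57%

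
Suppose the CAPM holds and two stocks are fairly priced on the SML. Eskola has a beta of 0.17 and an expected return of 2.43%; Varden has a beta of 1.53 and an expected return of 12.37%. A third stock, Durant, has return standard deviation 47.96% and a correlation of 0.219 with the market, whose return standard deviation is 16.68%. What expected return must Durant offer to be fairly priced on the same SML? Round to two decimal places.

5.79%

MRP = (12.37% − 2.43%) / (1.53 − 0.17) = 7.3088%
R_f = 2.43% − 0.17 × 7.3088% = 1.1875%
β_Durant = ρ·σ_i/σ_m = 0.219 × 47.96 / 16.68 = 0.6297
E(R_Durant) = R_f + β × MRP = 1.1875% + 0.6297 × 7.3088% = 5.79%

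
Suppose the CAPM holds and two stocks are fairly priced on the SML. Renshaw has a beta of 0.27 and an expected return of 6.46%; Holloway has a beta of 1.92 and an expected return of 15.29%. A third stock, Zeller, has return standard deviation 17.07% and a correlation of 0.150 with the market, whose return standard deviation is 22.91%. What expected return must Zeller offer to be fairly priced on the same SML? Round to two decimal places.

MRP = (15.29% − 6.46%) / (1.92 − 0.27) = 5.3515%
R_f = 6.46% − 0.27 × 5.3515% = 5.0151%
β_Zeller = ρ·σ_i/σ_m = 0.150 × 17.07 / 22.91 = 0.1118
E(R_Zeller) = R_f + β × MRP = 5.0151% + 0.1118 × 5.3515% = 5.61%

5.61%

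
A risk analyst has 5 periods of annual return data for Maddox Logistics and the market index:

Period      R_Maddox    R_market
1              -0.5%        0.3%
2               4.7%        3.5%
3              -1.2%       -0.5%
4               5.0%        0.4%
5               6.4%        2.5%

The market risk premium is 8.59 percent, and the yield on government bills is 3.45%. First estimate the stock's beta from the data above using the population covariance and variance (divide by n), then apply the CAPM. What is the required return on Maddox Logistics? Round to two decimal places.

Mean R_i = (-0.5 + 4.7 − 1.2 + 5.0 + 6.4) / 5 = 2.8800%
Mean R_m = (0.3 + 3.5 − 0.5 + 0.4 + 2.5) / 5 = 1.2400%
Σ(R_i − R̄_i)(R_m − R̄_m) = 17.0440  ⇒  Cov = 17.0440 / 5 = 3.4088
Σ(R_m − R̄_m)² = 11.3120  ⇒  Var(R_m) = 11.3120 / 5 = 2.2624
β = Cov / Var(R_m) = 3.4088 / 2.2624 = 1.5067
E(R) = R_f + β × MRP = 3.45% + 1.5067 × 8.59% = 16.39%

16.39%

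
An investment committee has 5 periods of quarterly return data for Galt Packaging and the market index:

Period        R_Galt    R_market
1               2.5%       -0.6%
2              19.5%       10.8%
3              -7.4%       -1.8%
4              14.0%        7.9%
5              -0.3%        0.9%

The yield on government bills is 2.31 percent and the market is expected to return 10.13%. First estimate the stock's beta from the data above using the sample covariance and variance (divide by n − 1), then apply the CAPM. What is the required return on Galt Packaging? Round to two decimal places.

17.12%

Mean R_i = (2.5 + 19.5 − 7.4 + 14.0 − 0.3) / 5 = 5.6600%
Mean R_m = (-0.6 + 10.8 − 1.8 + 7.9 + 0.9) / 5 = 3.4400%
Σ(R_i − R̄_i)(R_m − R̄_m) = 235.3980  ⇒  Cov = 235.3980 / 4 = 58.8495
Σ(R_m − R̄_m)² = 124.2920  ⇒  Var(R_m) = 124.2920 / 4 = 31.0730
β = Cov / Var(R_m) = 58.8495 / 31.0730 = 1.8939
MRP = 10.13% − 2.31% = 7.82%
E(R) = R_f + β × MRP = 2.31% + 1.8939 × 7.82% = 17.12%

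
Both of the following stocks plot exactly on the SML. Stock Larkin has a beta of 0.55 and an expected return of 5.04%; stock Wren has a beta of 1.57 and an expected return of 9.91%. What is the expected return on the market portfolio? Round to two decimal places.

Both satisfy E(R) = R_f + β·MRP, so the slope of the SML is
MRP = (9.91% − 5.04%) / (1.57 − 0.55) = 4.87% / 1.02 = 4.7745%
R_f = E(R_Larkin) − β_Larkin·MRP = 5.04% − 0.55 × 4.7745% = 2.4140%
E(R_m) = R_f + MRP = 2.4140% + 4.7745% = 7.19%

7.19%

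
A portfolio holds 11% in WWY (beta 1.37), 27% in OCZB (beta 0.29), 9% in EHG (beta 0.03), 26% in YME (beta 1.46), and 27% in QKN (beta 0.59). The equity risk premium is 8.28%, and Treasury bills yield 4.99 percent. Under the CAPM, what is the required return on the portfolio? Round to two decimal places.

11.37%

β_P = Σ w_i β_i = 0.11×1.37 + 0.27×0.29 + 0.09×0.03 + 0.26×1.46 + 0.27×0.59 = 0.7706
E(R_P) = R_f + β_P × MRP = 4.99% + 0.7706 × 8.28% = 11.37%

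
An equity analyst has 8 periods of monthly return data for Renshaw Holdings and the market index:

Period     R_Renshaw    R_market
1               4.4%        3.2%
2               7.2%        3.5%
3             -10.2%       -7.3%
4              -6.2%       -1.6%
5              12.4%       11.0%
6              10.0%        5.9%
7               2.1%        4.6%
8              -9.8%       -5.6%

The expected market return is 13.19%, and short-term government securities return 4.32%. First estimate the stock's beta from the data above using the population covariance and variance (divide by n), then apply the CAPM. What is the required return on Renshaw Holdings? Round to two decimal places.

16.68%

Mean R_i = (4.4 + 7.2 − 10.2 − 6.2 + 12.4 + 10.0 + 2.1 − 9.8) / 8 = 1.2375%
Mean R_m = (3.2 + 3.5 − 7.3 − 1.6 + 11.0 + 5.9 + 4.6 − 5.6) / 8 = 1.7125%
Σ(R_i − R̄_i)(R_m − R̄_m) = 366.6463  ⇒  Cov = 366.6463 / 8 = 45.8308
Σ(R_m − R̄_m)² = 263.2088  ⇒  Var(R_m) = 263.2088 / 8 = 32.9011
β = Cov / Var(R_m) = 45.8308 / 32.9011 = 1.3930
MRP = 13.19% − 4.32% = 8.87%
E(R) = R_f + β × MRP = 4.32% + 1.3930 × 8.87% = 16.68%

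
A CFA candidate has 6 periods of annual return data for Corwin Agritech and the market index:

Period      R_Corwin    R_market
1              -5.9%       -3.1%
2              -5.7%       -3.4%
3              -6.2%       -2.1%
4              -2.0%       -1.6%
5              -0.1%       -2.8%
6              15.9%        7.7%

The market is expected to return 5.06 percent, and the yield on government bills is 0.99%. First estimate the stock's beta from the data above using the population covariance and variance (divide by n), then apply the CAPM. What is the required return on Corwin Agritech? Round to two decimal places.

Mean R_i = (-5.9 − 5.7 − 6.2 − 2.0 − 0.1 + 15.9) / 6 = -0.6667%
Mean R_m = (-3.1 − 3.4 − 2.1 − 1.6 − 2.8 + 7.7) / 6 = -0.8833%
Σ(R_i − R̄_i)(R_m − R̄_m) = 173.0667  ⇒  Cov = 173.0667 / 6 = 28.8445
Σ(R_m − R̄_m)² = 90.5883  ⇒  Var(R_m) = 90.5883 / 6 = 15.0981
β = Cov / Var(R_m) = 28.8445 / 15.0981 = 1.9105
MRP = 5.06% − 0.99% = 4.07%
E(R) = R_f + β × MRP = 0.99% + 1.9105 × 4.07% = 8.77%

8.77%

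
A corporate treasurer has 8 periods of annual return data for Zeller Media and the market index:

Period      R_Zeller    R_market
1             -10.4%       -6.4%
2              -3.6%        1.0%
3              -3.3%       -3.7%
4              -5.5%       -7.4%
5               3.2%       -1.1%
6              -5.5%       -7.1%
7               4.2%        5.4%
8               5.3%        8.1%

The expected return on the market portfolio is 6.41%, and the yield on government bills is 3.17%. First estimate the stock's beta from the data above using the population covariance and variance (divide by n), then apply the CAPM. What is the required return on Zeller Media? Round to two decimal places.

Mean R_i = (-10.4 − 3.6 − 3.3 − 5.5 + 3.2 − 5.5 + 4.2 + 5.3) / 8 = -1.9500%
Mean R_m = (-6.4 + 1.0 − 3.7 − 7.4 − 1.1 − 7.1 + 5.4 + 8.1) / 8 = -1.4000%
Σ(R_i − R̄_i)(R_m − R̄_m) = 195.1700  ⇒  Cov = 195.1700 / 8 = 24.3963
Σ(R_m − R̄_m)² = 241.1200  ⇒  Var(R_m) = 241.1200 / 8 = 30.1400
β = Cov / Var(R_m) = 24.3963 / 30.1400 = 0.8094
MRP = 6.41% − 3.17% = 3.24%
E(R) = R_f + β × MRP = 3.17% + 0.8094 × 3.24% = 5.79%

5.79%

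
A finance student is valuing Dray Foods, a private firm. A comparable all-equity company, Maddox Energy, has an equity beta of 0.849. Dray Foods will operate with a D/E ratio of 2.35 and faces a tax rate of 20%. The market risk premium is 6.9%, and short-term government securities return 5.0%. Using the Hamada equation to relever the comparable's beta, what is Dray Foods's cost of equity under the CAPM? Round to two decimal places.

β_L = β_U × [1 + (1 − t)(D/E)] = 0.849 × [1 + (1 − 0.20) × 2.35]
    = 0.849 × [1 + 0.80 × 2.35] = 0.849 × 2.8800 = 2.4451
E(R) = R_f + β_L × MRP = 5.0% + 2.4451 × 6.9% = 21.87%

21.87%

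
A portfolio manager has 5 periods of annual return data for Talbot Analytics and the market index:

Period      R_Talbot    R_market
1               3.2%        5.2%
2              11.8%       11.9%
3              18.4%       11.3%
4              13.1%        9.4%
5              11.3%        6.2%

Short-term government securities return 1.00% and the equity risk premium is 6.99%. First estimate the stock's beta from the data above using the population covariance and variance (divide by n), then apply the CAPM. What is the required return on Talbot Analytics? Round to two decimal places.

10.64%

Mean R_i = (3.2 + 11.8 + 18.4 + 13.1 + 11.3) / 5 = 11.5600%
Mean R_m = (5.2 + 11.9 + 11.3 + 9.4 + 6.2) / 5 = 8.8000%
Σ(R_i − R̄_i)(R_m − R̄_m) = 49.5400  ⇒  Cov = 49.5400 / 5 = 9.9080
Σ(R_m − R̄_m)² = 35.9400  ⇒  Var(R_m) = 35.9400 / 5 = 7.1880
β = Cov / Var(R_m) = 9.9080 / 7.1880 = 1.3784
E(R) = R_f + β × MRP = 1.00% + 1.3784 × 6.99% = 10.64%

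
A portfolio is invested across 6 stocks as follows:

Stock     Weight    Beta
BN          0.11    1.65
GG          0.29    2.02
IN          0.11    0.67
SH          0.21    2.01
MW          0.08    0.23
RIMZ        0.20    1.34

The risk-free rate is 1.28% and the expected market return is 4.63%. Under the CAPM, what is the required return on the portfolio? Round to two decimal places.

β_P = Σ w_i β_i = 0.11×1.65 + 0.29×2.02 + 0.11×0.67 + 0.21×2.01 + 0.08×0.23 + 0.20×1.34 = 1.5495
MRP = 4.63% − 1.28% = 3.35%
E(R_P) = R_f + β_P × MRP = 1.28% + 1.5495 × 3.35% = 6.47%

6.47%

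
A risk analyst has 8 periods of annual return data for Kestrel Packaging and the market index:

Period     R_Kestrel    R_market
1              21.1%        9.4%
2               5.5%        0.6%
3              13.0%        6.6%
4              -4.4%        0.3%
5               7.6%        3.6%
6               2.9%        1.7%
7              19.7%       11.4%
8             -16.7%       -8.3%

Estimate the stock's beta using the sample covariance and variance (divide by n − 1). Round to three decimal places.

1.976

Mean R_i = (21.1 + 5.5 + 13.0 − 4.4 + 7.6 + 2.9 + 19.7 − 16.7) / 8 = 6.0875%
Mean R_m = (9.4 + 0.6 + 6.6 + 0.3 + 3.6 + 1.7 + 11.4 − 8.3) / 8 = 3.1625%
Σ(R_i − R̄_i)(R_m − R̄_m) = 527.5863  ⇒  Cov = 527.5863 / 7 = 75.3695
Σ(R_m − R̄_m)² = 267.0588  ⇒  Var(R_m) = 267.0588 / 7 = 38.1513
β = Cov / Var(R_m) = 75.3695 / 38.1513 = 1.9755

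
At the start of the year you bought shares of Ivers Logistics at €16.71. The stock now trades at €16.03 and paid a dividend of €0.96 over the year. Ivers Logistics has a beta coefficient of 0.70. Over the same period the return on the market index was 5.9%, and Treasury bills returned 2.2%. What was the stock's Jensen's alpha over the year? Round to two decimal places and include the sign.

Realised HPR = (P1 + D1 − P0) / P0 = (16.03 + 0.96 − 16.71) / 16.71 = 0.28 / 16.71 = 1.6756%
MRP = 5.9% − 2.2% = 3.70%
CAPM required = R_f + β·MRP = 2.2% + 0.70 × 3.7% = 4.7900%
α = realised − required = 1.6756% − 4.7900% = -3.11%

-3.11%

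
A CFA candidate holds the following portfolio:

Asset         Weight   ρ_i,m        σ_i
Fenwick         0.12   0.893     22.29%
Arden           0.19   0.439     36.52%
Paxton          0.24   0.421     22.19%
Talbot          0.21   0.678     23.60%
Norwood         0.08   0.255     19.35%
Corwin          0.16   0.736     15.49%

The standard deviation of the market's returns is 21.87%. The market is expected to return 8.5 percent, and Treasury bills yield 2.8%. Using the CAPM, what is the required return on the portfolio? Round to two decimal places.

6.25%

β_Fenwick = 0.893 × 22.29% / 21.87% = 0.9101
β_Arden = 0.439 × 36.52% / 21.87% = 0.7331
β_Paxton = 0.421 × 22.19% / 21.87% = 0.4272
β_Talbot = 0.678 × 23.60% / 21.87% = 0.7316
β_Norwood = 0.255 × 19.35% / 21.87% = 0.2256
β_Corwin = 0.736 × 15.49% / 21.87% = 0.5213
β_P = Σ w_i β_i = 0.12×0.9101 + 0.19×0.7331 + 0.24×0.4272 + 0.21×0.7316 + 0.08×0.2256 + 0.16×0.5213 = 0.6061
MRP = 8.5% − 2.8% = 5.70%
E(R_P) = R_f + β_P × MRP = 2.8% + 0.6061 × 5.7% = 6.25%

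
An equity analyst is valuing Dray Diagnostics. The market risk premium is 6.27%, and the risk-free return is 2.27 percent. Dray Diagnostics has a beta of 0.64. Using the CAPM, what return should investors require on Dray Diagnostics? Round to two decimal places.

6.28%

E(R) = R_f + β × MRP = 2.27% + 0.64 × 6.27% = 6.28%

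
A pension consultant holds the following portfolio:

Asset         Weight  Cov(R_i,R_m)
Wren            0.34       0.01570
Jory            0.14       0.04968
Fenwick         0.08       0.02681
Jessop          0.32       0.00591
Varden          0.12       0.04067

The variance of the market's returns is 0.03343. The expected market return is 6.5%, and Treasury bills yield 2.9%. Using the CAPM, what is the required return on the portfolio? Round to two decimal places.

β_Wren = 0.01570 / 0.03343 = 0.4696
β_Jory = 0.04968 / 0.03343 = 1.4861
β_Fenwick = 0.02681 / 0.03343 = 0.8020
β_Jessop = 0.00591 / 0.03343 = 0.1768
β_Varden = 0.04067 / 0.03343 = 1.2166
β_P = Σ w_i β_i = 0.34×0.4696 + 0.14×1.4861 + 0.08×0.8020 + 0.32×0.1768 + 0.12×1.2166 = 0.6344
MRP = 6.5% − 2.9% = 3.60%
E(R_P) = R_f + β_P × MRP = 2.9% + 0.6344 × 3.6% = 5.18%

5.18%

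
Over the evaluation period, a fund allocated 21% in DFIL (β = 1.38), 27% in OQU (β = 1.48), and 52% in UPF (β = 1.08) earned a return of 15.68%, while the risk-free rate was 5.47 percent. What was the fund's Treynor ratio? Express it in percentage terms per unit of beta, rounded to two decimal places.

β_P = 0.21×1.38 + 0.27×1.48 + 0.52×1.08 = 1.2510
Treynor = (R_P − R_f) / β_P = (15.68% − 5.47%) / 1.2510 = 10.21% / 1.2510 = 8.16%

8.16%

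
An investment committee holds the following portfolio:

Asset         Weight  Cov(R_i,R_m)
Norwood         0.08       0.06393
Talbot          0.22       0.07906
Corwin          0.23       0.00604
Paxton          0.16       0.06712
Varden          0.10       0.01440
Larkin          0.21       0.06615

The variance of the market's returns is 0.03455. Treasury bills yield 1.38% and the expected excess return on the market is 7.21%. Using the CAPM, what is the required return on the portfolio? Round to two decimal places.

β_Norwood = 0.06393 / 0.03455 = 1.8504
β_Talbot = 0.07906 / 0.03455 = 2.2883
β_Corwin = 0.00604 / 0.03455 = 0.1748
β_Paxton = 0.06712 / 0.03455 = 1.9427
β_Varden = 0.01440 / 0.03455 = 0.4168
β_Larkin = 0.06615 / 0.03455 = 1.9146
β_P = Σ w_i β_i = 0.08×1.8504 + 0.22×2.2883 + 0.23×0.1748 + 0.16×1.9427 + 0.10×0.4168 + 0.21×1.9146 = 1.4462
E(R_P) = R_f + β_P × MRP = 1.38% + 1.4462 × 7.21% = 11.81%

11.81%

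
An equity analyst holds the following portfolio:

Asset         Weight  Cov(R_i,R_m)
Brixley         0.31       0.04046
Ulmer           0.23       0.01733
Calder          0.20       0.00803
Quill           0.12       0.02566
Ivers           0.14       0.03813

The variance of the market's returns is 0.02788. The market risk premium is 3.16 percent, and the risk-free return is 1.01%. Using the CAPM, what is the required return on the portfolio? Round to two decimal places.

β_Brixley = 0.04046 / 0.02788 = 1.4512
β_Ulmer = 0.01733 / 0.02788 = 0.6216
β_Calder = 0.00803 / 0.02788 = 0.2880
β_Quill = 0.02566 / 0.02788 = 0.9204
β_Ivers = 0.03813 / 0.02788 = 1.3676
β_P = Σ w_i β_i = 0.31×1.4512 + 0.23×0.6216 + 0.20×0.2880 + 0.12×0.9204 + 0.14×1.3676 = 0.9524
E(R_P) = R_f + β_P × MRP = 1.01% + 0.9524 × 3.16% = 4.02%

4.02%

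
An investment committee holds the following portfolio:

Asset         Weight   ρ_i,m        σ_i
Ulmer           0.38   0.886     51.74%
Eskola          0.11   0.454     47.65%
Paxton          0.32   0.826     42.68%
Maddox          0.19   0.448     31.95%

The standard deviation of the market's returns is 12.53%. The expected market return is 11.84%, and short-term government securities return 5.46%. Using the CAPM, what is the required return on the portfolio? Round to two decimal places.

β_Ulmer = 0.886 × 51.74% / 12.53% = 3.6586
β_Eskola = 0.454 × 47.65% / 12.53% = 1.7265
β_Paxton = 0.826 × 42.68% / 12.53% = 2.8135
β_Maddox = 0.448 × 31.95% / 12.53% = 1.1423
β_P = Σ w_i β_i = 0.38×3.6586 + 0.11×1.7265 + 0.32×2.8135 + 0.19×1.1423 = 2.6975
MRP = 11.84% − 5.46% = 6.38%
E(R_P) = R_f + β_P × MRP = 5.46% + 2.6975 × 6.38% = 22.67%

22.67%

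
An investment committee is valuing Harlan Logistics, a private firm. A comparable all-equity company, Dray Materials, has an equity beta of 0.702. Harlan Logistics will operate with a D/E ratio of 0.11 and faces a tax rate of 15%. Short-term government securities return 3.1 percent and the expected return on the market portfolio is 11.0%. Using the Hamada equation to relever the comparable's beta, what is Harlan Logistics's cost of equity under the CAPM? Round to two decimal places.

β_L = β_U × [1 + (1 − t)(D/E)] = 0.702 × [1 + (1 − 0.15) × 0.11]
    = 0.702 × [1 + 0.85 × 0.11] = 0.702 × 1.0935 = 0.7676
MRP = 11.0% − 3.1% = 7.90%
E(R) = R_f + β_L × MRP = 3.1% + 0.7676 × 7.9% = 9.16%

9.16%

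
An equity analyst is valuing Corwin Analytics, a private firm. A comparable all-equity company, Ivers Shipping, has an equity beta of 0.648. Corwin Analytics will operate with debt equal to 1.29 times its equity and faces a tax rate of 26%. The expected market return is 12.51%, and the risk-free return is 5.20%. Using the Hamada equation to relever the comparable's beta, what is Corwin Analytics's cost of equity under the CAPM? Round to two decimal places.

14.46%

β_L = β_U × [1 + (1 − t)(D/E)] = 0.648 × [1 + (1 − 0.26) × 1.29]
    = 0.648 × [1 + 0.74 × 1.29] = 0.648 × 1.9546 = 1.2666
MRP = 12.51% − 5.20% = 7.31%
E(R) = R_f + β_L × MRP = 5.20% + 1.2666 × 7.31% = 14.46%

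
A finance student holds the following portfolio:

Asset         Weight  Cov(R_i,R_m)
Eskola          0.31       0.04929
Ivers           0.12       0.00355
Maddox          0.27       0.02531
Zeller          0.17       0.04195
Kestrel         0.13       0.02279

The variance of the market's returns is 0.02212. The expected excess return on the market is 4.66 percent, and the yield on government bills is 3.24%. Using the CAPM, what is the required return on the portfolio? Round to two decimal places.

β_Eskola = 0.04929 / 0.02212 = 2.2283
β_Ivers = 0.00355 / 0.02212 = 0.1605
β_Maddox = 0.02531 / 0.02212 = 1.1442
β_Zeller = 0.04195 / 0.02212 = 1.8965
β_Kestrel = 0.02279 / 0.02212 = 1.0303
β_P = Σ w_i β_i = 0.31×2.2283 + 0.12×0.1605 + 0.27×1.1442 + 0.17×1.8965 + 0.13×1.0303 = 1.4753
E(R_P) = R_f + β_P × MRP = 3.24% + 1.4753 × 4.66% = 10.11%

10.11%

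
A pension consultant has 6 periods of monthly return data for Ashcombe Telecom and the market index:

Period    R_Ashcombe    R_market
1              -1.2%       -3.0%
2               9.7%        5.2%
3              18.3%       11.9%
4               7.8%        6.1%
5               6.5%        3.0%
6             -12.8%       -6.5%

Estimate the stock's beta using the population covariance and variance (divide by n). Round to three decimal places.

Mean R_i = (-1.2 + 9.7 + 18.3 + 7.8 + 6.5 − 12.8) / 6 = 4.7167%
Mean R_m = (-3.0 + 5.2 + 11.9 + 6.1 + 3.0 − 6.5) / 6 = 2.7833%
Σ(R_i − R̄_i)(R_m − R̄_m) = 343.3217  ⇒  Cov = 343.3217 / 6 = 57.2203
Σ(R_m − R̄_m)² = 219.6283  ⇒  Var(R_m) = 219.6283 / 6 = 36.6047
β = Cov / Var(R_m) = 57.2203 / 36.6047 = 1.5632

1.563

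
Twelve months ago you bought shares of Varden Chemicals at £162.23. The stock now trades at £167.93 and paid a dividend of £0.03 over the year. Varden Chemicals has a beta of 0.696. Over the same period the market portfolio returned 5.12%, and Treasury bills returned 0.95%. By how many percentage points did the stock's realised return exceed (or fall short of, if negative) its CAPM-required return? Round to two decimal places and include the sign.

Realised HPR = (P1 + D1 − P0) / P0 = (167.93 + 0.03 − 162.23) / 162.23 = 5.73 / 162.23 = 3.5320%
MRP = 5.12% − 0.95% = 4.17%
CAPM required = R_f + β·MRP = 0.95% + 0.696 × 4.17% = 3.85232%
α = realised − required = 3.5320% − 3.85232% = -0.32%

-0.32%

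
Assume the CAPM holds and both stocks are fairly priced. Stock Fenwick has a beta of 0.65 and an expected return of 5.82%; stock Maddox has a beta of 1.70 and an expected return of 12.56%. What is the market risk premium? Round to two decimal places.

6.42%

Both satisfy E(R) = R_f + β·MRP, so the slope of the SML is
MRP = (12.56% − 5.82%) / (1.70 − 0.65) = 6.74% / 1.05 = 6.4190%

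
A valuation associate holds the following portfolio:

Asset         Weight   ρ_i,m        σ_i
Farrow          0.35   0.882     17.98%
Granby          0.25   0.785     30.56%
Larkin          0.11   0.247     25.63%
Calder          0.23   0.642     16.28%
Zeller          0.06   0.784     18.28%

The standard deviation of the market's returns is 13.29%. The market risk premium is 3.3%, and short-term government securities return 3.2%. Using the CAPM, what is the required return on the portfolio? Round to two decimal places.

β_Farrow = 0.882 × 17.98% / 13.29% = 1.1933
β_Granby = 0.785 × 30.56% / 13.29% = 1.8051
β_Larkin = 0.247 × 25.63% / 13.29% = 0.4763
β_Calder = 0.642 × 16.28% / 13.29% = 0.7864
β_Zeller = 0.784 × 18.28% / 13.29% = 1.0784
β_P = Σ w_i β_i = 0.35×1.1933 + 0.25×1.8051 + 0.11×0.4763 + 0.23×0.7864 + 0.06×1.0784 = 1.1669
E(R_P) = R_f + β_P × MRP = 3.2% + 1.1669 × 3.3% = 7.05%

7.05%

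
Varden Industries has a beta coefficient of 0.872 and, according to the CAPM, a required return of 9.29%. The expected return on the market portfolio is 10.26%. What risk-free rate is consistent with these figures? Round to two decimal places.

2.68%

E(R) = R_f + β(E(R_m) − R_f) = R_f(1 − β) + β·E(R_m)
9.29% = R_f × (1 − 0.872) + 0.872 × 10.26%
9.29% = R_f × 0.128 + 8.94672%
R_f = (9.29% − 8.94672%) / 0.128 = 2.68%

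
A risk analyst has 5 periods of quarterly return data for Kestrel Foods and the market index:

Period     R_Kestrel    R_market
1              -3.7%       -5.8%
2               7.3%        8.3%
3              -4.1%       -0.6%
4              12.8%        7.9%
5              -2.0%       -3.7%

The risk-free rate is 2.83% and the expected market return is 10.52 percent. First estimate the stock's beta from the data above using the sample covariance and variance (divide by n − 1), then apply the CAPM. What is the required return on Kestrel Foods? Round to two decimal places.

Mean R_i = (-3.7 + 7.3 − 4.1 + 12.8 − 2.0) / 5 = 2.0600%
Mean R_m = (-5.8 + 8.3 − 0.6 + 7.9 − 3.7) / 5 = 1.2200%
Σ(R_i − R̄_i)(R_m − R̄_m) = 180.4640  ⇒  Cov = 180.4640 / 4 = 45.1160
Σ(R_m − R̄_m)² = 171.5480  ⇒  Var(R_m) = 171.5480 / 4 = 42.8870
β = Cov / Var(R_m) = 45.1160 / 42.8870 = 1.0520
MRP = 10.52% − 2.83% = 7.69%
E(R) = R_f + β × MRP = 2.83% + 1.0520 × 7.69% = 10.92%

10.92%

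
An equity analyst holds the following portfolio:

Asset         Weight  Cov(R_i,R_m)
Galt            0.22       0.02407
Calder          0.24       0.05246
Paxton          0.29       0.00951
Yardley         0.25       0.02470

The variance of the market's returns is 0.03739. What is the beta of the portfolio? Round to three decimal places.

β_Galt = 0.02407 / 0.03739 = 0.6438
β_Calder = 0.05246 / 0.03739 = 1.4030
β_Paxton = 0.00951 / 0.03739 = 0.2543
β_Yardley = 0.02470 / 0.03739 = 0.6606
β_P = Σ w_i β_i = 0.22×0.6438 + 0.24×1.4030 + 0.29×0.2543 + 0.25×0.6606 = 0.7173

0.717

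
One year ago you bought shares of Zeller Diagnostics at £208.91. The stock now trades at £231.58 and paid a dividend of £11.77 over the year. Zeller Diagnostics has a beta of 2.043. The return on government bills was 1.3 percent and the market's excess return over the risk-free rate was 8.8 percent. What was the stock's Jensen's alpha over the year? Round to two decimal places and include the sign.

-2.79%

Realised HPR = (P1 + D1 − P0) / P0 = (231.58 + 11.77 − 208.91) / 208.91 = 34.44 / 208.91 = 16.4856%
CAPM required = R_f + β·MRP = 1.3% + 2.043 × 8.8% = 19.2784%
α = realised − required = 16.4856% − 19.2784% = -2.79%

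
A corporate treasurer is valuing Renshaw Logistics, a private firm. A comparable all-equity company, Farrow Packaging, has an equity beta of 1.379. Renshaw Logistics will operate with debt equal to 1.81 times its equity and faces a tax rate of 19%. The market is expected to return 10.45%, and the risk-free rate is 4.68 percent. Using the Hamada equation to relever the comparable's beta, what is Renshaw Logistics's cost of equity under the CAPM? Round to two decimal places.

24.30%

β_L = β_U × [1 + (1 − t)(D/E)] = 1.379 × [1 + (1 − 0.19) × 1.81]
    = 1.379 × [1 + 0.81 × 1.81] = 1.379 × 2.4661 = 3.4008
MRP = 10.45% − 4.68% = 5.77%
E(R) = R_f + β_L × MRP = 4.68% + 3.4008 × 5.77% = 24.30%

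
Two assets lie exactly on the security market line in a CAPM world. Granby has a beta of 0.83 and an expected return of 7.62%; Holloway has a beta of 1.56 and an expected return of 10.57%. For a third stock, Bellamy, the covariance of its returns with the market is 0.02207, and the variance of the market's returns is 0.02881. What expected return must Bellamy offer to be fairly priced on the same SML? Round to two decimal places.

7.36%

MRP = (10.57% − 7.62%) / (1.56 − 0.83) = 4.0411%
R_f = 7.62% − 0.83 × 4.0411% = 4.2659%
β_Bellamy = Cov / Var(R_m) = 0.02207 / 0.02881 = 0.7661
E(R_Bellamy) = R_f + β × MRP = 4.2659% + 0.7661 × 4.0411% = 7.36%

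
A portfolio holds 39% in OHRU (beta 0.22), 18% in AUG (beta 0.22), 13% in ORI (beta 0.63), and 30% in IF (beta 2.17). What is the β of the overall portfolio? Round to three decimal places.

β_P = Σ w_i β_i = 0.39×0.22 + 0.18×0.22 + 0.13×0.63 + 0.30×2.17 = 0.8583

0.858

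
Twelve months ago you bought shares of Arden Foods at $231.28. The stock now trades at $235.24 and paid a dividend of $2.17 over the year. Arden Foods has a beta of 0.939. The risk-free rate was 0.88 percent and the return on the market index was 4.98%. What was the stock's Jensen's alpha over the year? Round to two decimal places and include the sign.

Realised HPR = (P1 + D1 − P0) / P0 = (235.24 + 2.17 − 231.28) / 231.28 = 6.13 / 231.28 = 2.6505%
MRP = 4.98% − 0.88% = 4.10%
CAPM required = R_f + β·MRP = 0.88% + 0.939 × 4.10% = 4.72990%
α = realised − required = 2.6505% − 4.72990% = -2.08%

-2.08%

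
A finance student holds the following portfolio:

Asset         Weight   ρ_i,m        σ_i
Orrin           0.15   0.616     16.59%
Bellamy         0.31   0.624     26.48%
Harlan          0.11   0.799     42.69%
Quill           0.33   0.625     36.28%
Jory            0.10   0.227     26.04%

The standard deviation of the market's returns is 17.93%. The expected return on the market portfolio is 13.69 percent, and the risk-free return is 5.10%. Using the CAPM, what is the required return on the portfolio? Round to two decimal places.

13.95%

β_Orrin = 0.616 × 16.59% / 17.93% = 0.5700
β_Bellamy = 0.624 × 26.48% / 17.93% = 0.9216
β_Harlan = 0.799 × 42.69% / 17.93% = 1.9024
β_Quill = 0.625 × 36.28% / 17.93% = 1.2646
β_Jory = 0.227 × 26.04% / 17.93% = 0.3297
β_P = Σ w_i β_i = 0.15×0.5700 + 0.31×0.9216 + 0.11×1.9024 + 0.33×1.2646 + 0.10×0.3297 = 1.0307
MRP = 13.69% − 5.10% = 8.59%
E(R_P) = R_f + β_P × MRP = 5.10% + 1.0307 × 8.59% = 13.95%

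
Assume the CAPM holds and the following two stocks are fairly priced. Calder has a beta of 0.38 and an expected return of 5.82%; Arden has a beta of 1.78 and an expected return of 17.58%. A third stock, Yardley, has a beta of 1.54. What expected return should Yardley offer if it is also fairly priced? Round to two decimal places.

MRP (SML slope) = (17.58% − 5.82%) / (1.78 − 0.38) = 11.76% / 1.40 = 8.4000%
R_f (intercept) = 5.82% − 0.38 × 8.4000% = 2.6280%
E(R_Yardley) = R_f + β × MRP = 2.6280% + 1.54 × 8.4000% = 15.56%

15.56%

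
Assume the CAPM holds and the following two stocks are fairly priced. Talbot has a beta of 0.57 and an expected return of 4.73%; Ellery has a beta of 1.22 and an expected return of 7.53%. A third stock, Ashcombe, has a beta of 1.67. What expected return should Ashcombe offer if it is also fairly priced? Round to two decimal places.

MRP (SML slope) = (7.53% − 4.73%) / (1.22 − 0.57) = 2.80% / 0.65 = 4.3077%
R_f (intercept) = 4.73% − 0.57 × 4.3077% = 2.2746%
E(R_Ashcombe) = R_f + β × MRP = 2.2746% + 1.67 × 4.3077% = 9.47%

9.47%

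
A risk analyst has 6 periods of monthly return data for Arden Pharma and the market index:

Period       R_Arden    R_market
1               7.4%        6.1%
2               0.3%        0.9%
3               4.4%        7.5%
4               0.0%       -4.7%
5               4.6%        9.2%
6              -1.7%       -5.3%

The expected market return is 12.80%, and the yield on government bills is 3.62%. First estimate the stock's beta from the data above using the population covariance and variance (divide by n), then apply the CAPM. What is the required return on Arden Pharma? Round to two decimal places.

Mean R_i = (7.4 + 0.3 + 4.4 + 0.0 + 4.6 − 1.7) / 6 = 2.5000%
Mean R_m = (6.1 + 0.9 + 7.5 − 4.7 + 9.2 − 5.3) / 6 = 2.2833%
Σ(R_i − R̄_i)(R_m − R̄_m) = 95.4900  ⇒  Cov = 95.4900 / 6 = 15.9150
Σ(R_m − R̄_m)² = 197.8083  ⇒  Var(R_m) = 197.8083 / 6 = 32.9681
β = Cov / Var(R_m) = 15.9150 / 32.9681 = 0.4827
MRP = 12.80% − 3.62% = 9.18%
E(R) = R_f + β × MRP = 3.62% + 0.4827 × 9.18% = 8.05%

8.05%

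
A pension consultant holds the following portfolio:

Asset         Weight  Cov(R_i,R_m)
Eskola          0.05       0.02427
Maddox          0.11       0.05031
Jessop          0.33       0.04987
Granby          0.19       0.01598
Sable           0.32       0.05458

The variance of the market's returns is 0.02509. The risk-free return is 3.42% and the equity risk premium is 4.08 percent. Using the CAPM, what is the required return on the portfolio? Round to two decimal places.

10.53%

β_Eskola = 0.02427 / 0.02509 = 0.9673
β_Maddox = 0.05031 / 0.02509 = 2.0052
β_Jessop = 0.04987 / 0.02509 = 1.9876
β_Granby = 0.01598 / 0.02509 = 0.6369
β_Sable = 0.05458 / 0.02509 = 2.1754
β_P = Σ w_i β_i = 0.05×0.9673 + 0.11×2.0052 + 0.33×1.9876 + 0.19×0.6369 + 0.32×2.1754 = 1.7420
E(R_P) = R_f + β_P × MRP = 3.42% + 1.7420 × 4.08% = 10.53%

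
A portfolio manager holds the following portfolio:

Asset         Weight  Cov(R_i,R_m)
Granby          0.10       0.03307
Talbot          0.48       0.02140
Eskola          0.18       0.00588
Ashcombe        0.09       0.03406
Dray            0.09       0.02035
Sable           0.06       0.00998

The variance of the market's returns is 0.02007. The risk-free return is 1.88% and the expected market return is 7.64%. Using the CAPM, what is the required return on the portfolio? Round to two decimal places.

β_Granby = 0.03307 / 0.02007 = 1.6477
β_Talbot = 0.02140 / 0.02007 = 1.0663
β_Eskola = 0.00588 / 0.02007 = 0.2930
β_Ashcombe = 0.03406 / 0.02007 = 1.6971
β_Dray = 0.02035 / 0.02007 = 1.0140
β_Sable = 0.00998 / 0.02007 = 0.4973
β_P = Σ w_i β_i = 0.10×1.6477 + 0.48×1.0663 + 0.18×0.2930 + 0.09×1.6971 + 0.09×1.0140 + 0.06×0.4973 = 1.0032
MRP = 7.64% − 1.88% = 5.76%
E(R_P) = R_f + β_P × MRP = 1.88% + 1.0032 × 5.76% = 7.66%

7.66%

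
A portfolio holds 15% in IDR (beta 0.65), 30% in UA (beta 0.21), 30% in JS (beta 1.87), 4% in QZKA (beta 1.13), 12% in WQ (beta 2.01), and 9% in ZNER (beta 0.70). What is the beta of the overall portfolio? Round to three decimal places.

1.071

β_P = Σ w_i β_i = 0.15×0.65 + 0.30×0.21 + 0.30×1.87 + 0.04×1.13 + 0.12×2.01 + 0.09×0.70 = 1.0709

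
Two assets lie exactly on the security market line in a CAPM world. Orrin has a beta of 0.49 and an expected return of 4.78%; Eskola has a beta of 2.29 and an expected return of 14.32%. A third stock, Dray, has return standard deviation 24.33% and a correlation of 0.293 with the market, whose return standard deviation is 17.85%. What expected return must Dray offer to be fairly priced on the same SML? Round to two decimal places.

MRP = (14.32% − 4.78%) / (2.29 − 0.49) = 5.3000%
R_f = 4.78% − 0.49 × 5.3000% = 2.1830%
β_Dray = ρ·σ_i/σ_m = 0.293 × 24.33 / 17.85 = 0.3994
E(R_Dray) = R_f + β × MRP = 2.1830% + 0.3994 × 5.3000% = 4.30%

4.30%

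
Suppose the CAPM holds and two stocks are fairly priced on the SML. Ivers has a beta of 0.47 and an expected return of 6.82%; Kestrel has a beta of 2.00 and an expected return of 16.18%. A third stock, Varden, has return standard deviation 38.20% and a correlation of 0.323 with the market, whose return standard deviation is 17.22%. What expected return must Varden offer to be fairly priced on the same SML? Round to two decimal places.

8.33%

MRP = (16.18% − 6.82%) / (2.00 − 0.47) = 6.1176%
R_f = 6.82% − 0.47 × 6.1176% = 3.9447%
β_Varden = ρ·σ_i/σ_m = 0.323 × 38.20 / 17.22 = 0.7165
E(R_Varden) = R_f + β × MRP = 3.9447% + 0.7165 × 6.1176% = 8.33%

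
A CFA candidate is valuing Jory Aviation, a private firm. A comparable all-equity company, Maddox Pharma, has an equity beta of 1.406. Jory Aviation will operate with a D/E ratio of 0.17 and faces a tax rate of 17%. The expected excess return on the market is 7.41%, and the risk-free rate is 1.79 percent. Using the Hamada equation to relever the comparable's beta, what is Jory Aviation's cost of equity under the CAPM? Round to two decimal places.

13.68%

β_L = β_U × [1 + (1 − t)(D/E)] = 1.406 × [1 + (1 − 0.17) × 0.17]
    = 1.406 × [1 + 0.83 × 0.17] = 1.406 × 1.1411 = 1.6044
E(R) = R_f + β_L × MRP = 1.79% + 1.6044 × 7.41% = 13.68%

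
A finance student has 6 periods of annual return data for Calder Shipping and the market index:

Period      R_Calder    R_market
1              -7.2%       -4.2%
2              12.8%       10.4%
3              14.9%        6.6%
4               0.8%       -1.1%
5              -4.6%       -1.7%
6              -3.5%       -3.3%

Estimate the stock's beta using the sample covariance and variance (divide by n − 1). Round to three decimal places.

1.501

Mean R_i = (-7.2 + 12.8 + 14.9 + 0.8 − 4.6 − 3.5) / 6 = 2.2000%
Mean R_m = (-4.2 + 10.4 + 6.6 − 1.1 − 1.7 − 3.3) / 6 = 1.1167%
Σ(R_i − R̄_i)(R_m − R̄_m) = 265.4500  ⇒  Cov = 265.4500 / 5 = 53.0900
Σ(R_m − R̄_m)² = 176.8683  ⇒  Var(R_m) = 176.8683 / 5 = 35.3737
β = Cov / Var(R_m) = 53.0900 / 35.3737 = 1.5008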